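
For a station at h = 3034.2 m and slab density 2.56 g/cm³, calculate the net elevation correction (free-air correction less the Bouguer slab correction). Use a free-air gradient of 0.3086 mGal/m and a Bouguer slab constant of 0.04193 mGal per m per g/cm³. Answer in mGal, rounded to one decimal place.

610.7

Combined gradient = 0.3086 − 0.04193 × 2.56 = 0.2012592 mGal/m
Combined elevation correction = 0.2012592 × 3034.2 = 610.7 mGal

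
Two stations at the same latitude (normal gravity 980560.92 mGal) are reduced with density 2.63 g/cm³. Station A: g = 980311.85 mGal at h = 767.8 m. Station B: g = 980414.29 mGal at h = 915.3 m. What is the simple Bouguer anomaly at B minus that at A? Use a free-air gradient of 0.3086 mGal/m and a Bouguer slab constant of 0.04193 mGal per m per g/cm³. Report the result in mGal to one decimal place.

131.7

Δg_SB(A) = 980311.85 − 980560.92 + 0.3086×767.8 − 0.04193×2.63×767.8 = -96.80 mGal
Δg_SB(B) = 980414.29 − 980560.92 + 0.3086×915.3 − 0.04193×2.63×915.3 = 34.90 mGal
Difference = 34.90 − (-96.80) = 131.70 mGal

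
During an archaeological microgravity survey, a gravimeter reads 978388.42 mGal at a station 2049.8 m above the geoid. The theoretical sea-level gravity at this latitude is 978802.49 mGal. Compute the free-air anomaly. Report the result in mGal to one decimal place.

Free-air correction = 0.3086 × 2049.8 = 632.57 mGal
Free-air anomaly = 978388.42 − 978802.49 + (632.57) = 218.50 mGal

218.5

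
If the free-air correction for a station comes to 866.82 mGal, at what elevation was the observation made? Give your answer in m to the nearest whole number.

2809

h = 866.82 / 0.3086 = 2808.88 m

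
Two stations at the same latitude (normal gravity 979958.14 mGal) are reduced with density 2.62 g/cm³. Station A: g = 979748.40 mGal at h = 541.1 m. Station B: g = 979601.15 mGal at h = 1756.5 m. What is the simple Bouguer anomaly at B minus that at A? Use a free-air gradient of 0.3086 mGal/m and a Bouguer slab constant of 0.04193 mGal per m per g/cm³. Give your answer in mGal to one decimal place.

Δg_SB(A) = 979748.40 − 979958.14 + 0.3086×541.1 − 0.04193×2.62×541.1 = -102.20 mGal
Δg_SB(B) = 979601.15 − 979958.14 + 0.3086×1756.5 − 0.04193×2.62×1756.5 = -7.90 mGal
Difference = -7.90 − (-102.20) = 94.30 mGal

94.3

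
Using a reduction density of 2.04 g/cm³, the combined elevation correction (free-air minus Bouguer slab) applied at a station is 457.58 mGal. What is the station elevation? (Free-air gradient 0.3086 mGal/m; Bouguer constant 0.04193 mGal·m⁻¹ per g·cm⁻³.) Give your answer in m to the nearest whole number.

2051

Combined gradient = 0.3086 − 0.04193 × 2.04 = 0.2230628 mGal/m
h = 457.58 / 0.2230628 = 2051.35 m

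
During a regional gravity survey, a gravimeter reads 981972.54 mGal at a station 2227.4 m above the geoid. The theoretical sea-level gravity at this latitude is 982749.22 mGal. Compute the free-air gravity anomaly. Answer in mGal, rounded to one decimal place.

-89.3

Free-air correction = 0.3086 × 2227.4 = 687.38 mGal
Free-air anomaly = 981972.54 − 982749.22 + (687.38) = -89.30 mGal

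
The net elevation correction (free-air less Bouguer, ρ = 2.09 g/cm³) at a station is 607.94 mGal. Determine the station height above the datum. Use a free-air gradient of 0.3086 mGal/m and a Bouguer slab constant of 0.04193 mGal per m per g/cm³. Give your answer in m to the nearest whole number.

2751

Combined gradient = 0.3086 − 0.04193 × 2.09 = 0.2209663 mGal/m
h = 607.94 / 0.2209663 = 2751.28 m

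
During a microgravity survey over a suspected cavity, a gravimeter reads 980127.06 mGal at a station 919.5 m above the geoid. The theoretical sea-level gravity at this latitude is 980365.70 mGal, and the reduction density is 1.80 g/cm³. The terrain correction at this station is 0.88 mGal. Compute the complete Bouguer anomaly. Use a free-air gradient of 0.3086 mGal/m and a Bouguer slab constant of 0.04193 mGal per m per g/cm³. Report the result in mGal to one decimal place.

-23.4

Free-air correction = 0.3086 × 919.5 = 283.76 mGal
Free-air anomaly = 980127.06 − 980365.70 + (283.76) = 45.12 mGal
Bouguer slab correction = 0.04193 × 1.80 × 919.5 = 69.40 mGal
Simple Bouguer anomaly = 45.12 − (69.40) = -24.28 mGal
Complete Bouguer anomaly = -24.28 + 0.88 = -23.40 mGal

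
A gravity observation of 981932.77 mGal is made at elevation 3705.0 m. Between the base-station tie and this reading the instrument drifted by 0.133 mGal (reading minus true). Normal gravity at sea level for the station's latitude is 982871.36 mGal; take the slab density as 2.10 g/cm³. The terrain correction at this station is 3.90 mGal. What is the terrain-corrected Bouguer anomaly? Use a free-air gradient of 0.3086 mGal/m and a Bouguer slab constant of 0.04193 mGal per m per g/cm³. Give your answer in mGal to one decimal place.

Drift-corrected reading = 981932.77 − (0.133) = 981932.637 mGal
Free-air correction = 0.3086 × 3705.0 = 1143.36 mGal
Free-air anomaly = 981932.637 − 982871.36 + (1143.36) = 204.637 mGal
Bouguer slab correction = 0.04193 × 2.10 × 3705.0 = 326.24 mGal
Simple Bouguer anomaly = 204.637 − (326.24) = -121.603 mGal
Complete Bouguer anomaly = -121.603 + 3.90 = -117.703 mGal

-117.7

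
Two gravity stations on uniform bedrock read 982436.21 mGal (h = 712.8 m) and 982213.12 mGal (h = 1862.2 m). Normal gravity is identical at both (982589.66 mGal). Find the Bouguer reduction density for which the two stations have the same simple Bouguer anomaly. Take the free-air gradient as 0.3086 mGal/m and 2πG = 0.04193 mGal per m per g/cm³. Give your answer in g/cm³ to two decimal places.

2.73

Δg_obs = 982213.12 − 982436.21 = -223.09 mGal over Δh = 1862.2 − 712.8 = 1149.4 m
Equal Bouguer anomalies ⇒ Δg_obs + (0.3086 − 0.04193ρ)·Δh = 0
0.3086 − 0.04193ρ = −Δg_obs/Δh = 0.19409
ρ = (0.3086 − 0.19409) / 0.04193 = 2.73 g/cm³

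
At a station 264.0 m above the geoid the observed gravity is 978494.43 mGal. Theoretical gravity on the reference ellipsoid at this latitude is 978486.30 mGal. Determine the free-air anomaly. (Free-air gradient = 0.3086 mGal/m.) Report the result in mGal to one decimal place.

Free-air correction = 0.3086 × 264.0 = 81.47 mGal
Free-air anomaly = 978494.43 − 978486.30 + (81.47) = 89.60 mGal

89.6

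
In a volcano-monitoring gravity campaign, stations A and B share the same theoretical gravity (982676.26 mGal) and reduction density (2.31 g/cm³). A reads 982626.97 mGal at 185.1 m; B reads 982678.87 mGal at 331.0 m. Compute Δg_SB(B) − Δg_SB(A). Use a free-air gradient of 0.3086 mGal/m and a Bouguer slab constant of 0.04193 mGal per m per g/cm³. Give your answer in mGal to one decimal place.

Δg_SB(A) = 982626.97 − 982676.26 + 0.3086×185.1 − 0.04193×2.31×185.1 = -10.10 mGal
Δg_SB(B) = 982678.87 − 982676.26 + 0.3086×331.0 − 0.04193×2.31×331.0 = 72.70 mGal
Difference = 72.70 − (-10.10) = 82.80 mGal

82.8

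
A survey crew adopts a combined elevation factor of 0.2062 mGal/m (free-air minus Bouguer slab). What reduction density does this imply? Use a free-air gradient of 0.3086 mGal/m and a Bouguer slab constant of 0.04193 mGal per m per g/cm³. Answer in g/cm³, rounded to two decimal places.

0.2062 = 0.3086 − 0.04193 × ρ
ρ = (0.3086 − 0.2062) / 0.04193 = 2.44 g/cm³

2.44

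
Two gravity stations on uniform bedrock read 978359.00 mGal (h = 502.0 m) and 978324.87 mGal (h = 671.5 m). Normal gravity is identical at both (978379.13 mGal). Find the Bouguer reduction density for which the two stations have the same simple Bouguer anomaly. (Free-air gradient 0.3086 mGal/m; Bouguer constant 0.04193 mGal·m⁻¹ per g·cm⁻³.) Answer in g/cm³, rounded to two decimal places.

2.56

Δg_obs = 978324.87 − 978359.00 = -34.13 mGal over Δh = 671.5 − 502.0 = 169.5 m
Equal Bouguer anomalies ⇒ Δg_obs + (0.3086 − 0.04193ρ)·Δh = 0
0.3086 − 0.04193ρ = −Δg_obs/Δh = 0.20136
ρ = (0.3086 − 0.20136) / 0.04193 = 2.56 g/cm³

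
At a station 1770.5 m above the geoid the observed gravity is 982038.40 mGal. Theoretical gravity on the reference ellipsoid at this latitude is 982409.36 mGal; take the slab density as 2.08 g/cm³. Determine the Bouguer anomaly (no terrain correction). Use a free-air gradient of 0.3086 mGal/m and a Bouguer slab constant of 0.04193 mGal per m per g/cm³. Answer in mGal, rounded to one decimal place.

Free-air correction = 0.3086 × 1770.5 = 546.38 mGal
Free-air anomaly = 982038.40 − 982409.36 + (546.38) = 175.42 mGal
Bouguer slab correction = 0.04193 × 2.08 × 1770.5 = 154.41 mGal
Simple Bouguer anomaly = 175.42 − (154.41) = 21.01 mGal

21.0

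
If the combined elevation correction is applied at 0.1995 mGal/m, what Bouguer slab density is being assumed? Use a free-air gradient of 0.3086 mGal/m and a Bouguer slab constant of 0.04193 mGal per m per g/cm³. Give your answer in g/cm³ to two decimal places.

2.60

0.1995 = 0.3086 − 0.04193 × ρ
ρ = (0.3086 − 0.1995) / 0.04193 = 2.60 g/cm³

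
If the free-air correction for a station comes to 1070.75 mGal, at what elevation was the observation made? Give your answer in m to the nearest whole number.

3470

h = 1070.75 / 0.3086 = 3469.70 m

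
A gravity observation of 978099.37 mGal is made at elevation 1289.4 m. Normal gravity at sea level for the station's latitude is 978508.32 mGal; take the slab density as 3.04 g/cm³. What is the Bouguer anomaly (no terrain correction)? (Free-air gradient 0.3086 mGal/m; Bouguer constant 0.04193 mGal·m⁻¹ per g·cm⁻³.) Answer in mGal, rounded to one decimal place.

-175.4

Free-air correction = 0.3086 × 1289.4 = 397.91 mGal
Free-air anomaly = 978099.37 − 978508.32 + (397.91) = -11.04 mGal
Bouguer slab correction = 0.04193 × 3.04 × 1289.4 = 164.36 mGal
Simple Bouguer anomaly = -11.04 − (164.36) = -175.40 mGal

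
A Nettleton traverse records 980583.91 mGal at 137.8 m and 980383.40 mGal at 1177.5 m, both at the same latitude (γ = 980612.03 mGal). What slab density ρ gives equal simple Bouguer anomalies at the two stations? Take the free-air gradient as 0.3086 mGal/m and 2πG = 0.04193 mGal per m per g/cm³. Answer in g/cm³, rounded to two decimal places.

2.76

Δg_obs = 980383.40 − 980583.91 = -200.51 mGal over Δh = 1177.5 − 137.8 = 1039.7 m
Equal Bouguer anomalies ⇒ Δg_obs + (0.3086 − 0.04193ρ)·Δh = 0
0.3086 − 0.04193ρ = −Δg_obs/Δh = 0.19285
ρ = (0.3086 − 0.19285) / 0.04193 = 2.76 g/cm³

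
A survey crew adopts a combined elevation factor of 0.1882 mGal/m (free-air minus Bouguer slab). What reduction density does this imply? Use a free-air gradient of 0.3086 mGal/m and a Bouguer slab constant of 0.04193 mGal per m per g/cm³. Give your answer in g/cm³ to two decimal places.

2.87

0.1882 = 0.3086 − 0.04193 × ρ
ρ = (0.3086 − 0.1882) / 0.04193 = 2.87 g/cm³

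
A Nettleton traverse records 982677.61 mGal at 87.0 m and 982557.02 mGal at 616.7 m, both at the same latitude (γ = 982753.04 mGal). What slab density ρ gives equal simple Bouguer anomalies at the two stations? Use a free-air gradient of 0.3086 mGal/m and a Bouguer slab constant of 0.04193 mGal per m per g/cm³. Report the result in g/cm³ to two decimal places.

1.93

Δg_obs = 982557.02 − 982677.61 = -120.59 mGal over Δh = 616.7 − 87.0 = 529.7 m
Equal Bouguer anomalies ⇒ Δg_obs + (0.3086 − 0.04193ρ)·Δh = 0
0.3086 − 0.04193ρ = −Δg_obs/Δh = 0.22766
ρ = (0.3086 − 0.22766) / 0.04193 = 1.93 g/cm³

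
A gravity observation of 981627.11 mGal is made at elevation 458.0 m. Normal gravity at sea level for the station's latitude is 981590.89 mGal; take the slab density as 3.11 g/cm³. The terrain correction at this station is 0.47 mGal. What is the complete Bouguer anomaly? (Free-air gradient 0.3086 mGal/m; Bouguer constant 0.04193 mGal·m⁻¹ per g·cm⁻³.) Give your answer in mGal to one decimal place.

Free-air correction = 0.3086 × 458.0 = 141.34 mGal
Free-air anomaly = 981627.11 − 981590.89 + (141.34) = 177.56 mGal
Bouguer slab correction = 0.04193 × 3.11 × 458.0 = 59.72 mGal
Simple Bouguer anomaly = 177.56 − (59.72) = 117.84 mGal
Complete Bouguer anomaly = 117.84 + 0.47 = 118.31 mGal

118.3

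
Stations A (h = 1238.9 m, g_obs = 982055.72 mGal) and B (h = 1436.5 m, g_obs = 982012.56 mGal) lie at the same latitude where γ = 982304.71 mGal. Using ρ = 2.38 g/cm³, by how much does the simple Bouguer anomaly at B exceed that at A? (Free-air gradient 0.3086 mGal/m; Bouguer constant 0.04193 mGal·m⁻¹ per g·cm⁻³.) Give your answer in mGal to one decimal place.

-1.9

Δg_SB(A) = 982055.72 − 982304.71 + 0.3086×1238.9 − 0.04193×2.38×1238.9 = 9.70 mGal
Δg_SB(B) = 982012.56 − 982304.71 + 0.3086×1436.5 − 0.04193×2.38×1436.5 = 7.80 mGal
Difference = 7.80 − (9.70) = -1.90 mGal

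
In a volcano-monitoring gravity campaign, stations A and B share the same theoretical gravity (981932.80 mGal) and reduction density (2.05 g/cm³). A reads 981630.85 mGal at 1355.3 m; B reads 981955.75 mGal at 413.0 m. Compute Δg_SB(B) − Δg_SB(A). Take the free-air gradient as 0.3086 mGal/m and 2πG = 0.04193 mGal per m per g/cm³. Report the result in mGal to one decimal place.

Δg_SB(A) = 981630.85 − 981932.80 + 0.3086×1355.3 − 0.04193×2.05×1355.3 = -0.20 mGal
Δg_SB(B) = 981955.75 − 981932.80 + 0.3086×413.0 − 0.04193×2.05×413.0 = 114.90 mGal
Difference = 114.90 − (-0.20) = 115.10 mGal

115.1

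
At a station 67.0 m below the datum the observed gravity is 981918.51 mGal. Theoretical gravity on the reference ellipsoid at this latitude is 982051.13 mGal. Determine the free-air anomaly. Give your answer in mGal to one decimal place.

-153.3

Free-air correction = 0.3086 × -67.0 = -20.68 mGal
Free-air anomaly = 981918.51 − 982051.13 + (-20.68) = -153.30 mGal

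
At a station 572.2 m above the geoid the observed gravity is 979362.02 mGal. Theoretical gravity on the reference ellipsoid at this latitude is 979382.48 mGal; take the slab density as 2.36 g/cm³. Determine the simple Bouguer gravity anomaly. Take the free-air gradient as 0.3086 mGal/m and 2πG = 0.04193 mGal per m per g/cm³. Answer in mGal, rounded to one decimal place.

Free-air correction = 0.3086 × 572.2 = 176.58 mGal
Free-air anomaly = 979362.02 − 979382.48 + (176.58) = 156.12 mGal
Bouguer slab correction = 0.04193 × 2.36 × 572.2 = 56.62 mGal
Simple Bouguer anomaly = 156.12 − (56.62) = 99.50 mGal

99.5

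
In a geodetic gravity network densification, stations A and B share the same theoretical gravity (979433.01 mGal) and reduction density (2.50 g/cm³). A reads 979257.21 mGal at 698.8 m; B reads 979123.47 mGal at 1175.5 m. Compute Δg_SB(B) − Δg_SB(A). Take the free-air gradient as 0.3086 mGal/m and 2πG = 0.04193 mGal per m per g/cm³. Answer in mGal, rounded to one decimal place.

-36.6

Δg_SB(A) = 979257.21 − 979433.01 + 0.3086×698.8 − 0.04193×2.50×698.8 = -33.40 mGal
Δg_SB(B) = 979123.47 − 979433.01 + 0.3086×1175.5 − 0.04193×2.50×1175.5 = -70.00 mGal
Difference = -70.00 − (-33.40) = -36.60 mGal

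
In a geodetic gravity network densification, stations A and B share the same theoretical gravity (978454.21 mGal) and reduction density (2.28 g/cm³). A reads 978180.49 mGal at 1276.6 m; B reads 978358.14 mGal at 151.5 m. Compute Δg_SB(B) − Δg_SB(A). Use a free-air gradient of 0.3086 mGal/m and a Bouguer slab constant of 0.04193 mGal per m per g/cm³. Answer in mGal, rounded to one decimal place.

Δg_SB(A) = 978180.49 − 978454.21 + 0.3086×1276.6 − 0.04193×2.28×1276.6 = -1.80 mGal
Δg_SB(B) = 978358.14 − 978454.21 + 0.3086×151.5 − 0.04193×2.28×151.5 = -63.80 mGal
Difference = -63.80 − (-1.80) = -62.00 mGal

-62.0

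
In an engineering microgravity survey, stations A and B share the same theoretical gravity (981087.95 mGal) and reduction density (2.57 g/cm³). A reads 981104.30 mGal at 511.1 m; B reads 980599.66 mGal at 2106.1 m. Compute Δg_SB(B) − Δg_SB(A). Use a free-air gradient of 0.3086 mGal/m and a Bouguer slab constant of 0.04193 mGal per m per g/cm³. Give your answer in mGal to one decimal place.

Δg_SB(A) = 981104.30 − 981087.95 + 0.3086×511.1 − 0.04193×2.57×511.1 = 119.00 mGal
Δg_SB(B) = 980599.66 − 981087.95 + 0.3086×2106.1 − 0.04193×2.57×2106.1 = -65.30 mGal
Difference = -65.30 − (119.00) = -184.30 mGal

-184.3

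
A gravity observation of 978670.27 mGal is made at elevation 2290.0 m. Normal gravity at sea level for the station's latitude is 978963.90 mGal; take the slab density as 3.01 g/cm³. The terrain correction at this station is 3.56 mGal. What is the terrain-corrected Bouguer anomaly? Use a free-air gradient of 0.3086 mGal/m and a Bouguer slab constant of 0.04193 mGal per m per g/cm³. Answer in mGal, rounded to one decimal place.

Free-air correction = 0.3086 × 2290.0 = 706.69 mGal
Free-air anomaly = 978670.27 − 978963.90 + (706.69) = 413.06 mGal
Bouguer slab correction = 0.04193 × 3.01 × 2290.0 = 289.02 mGal
Simple Bouguer anomaly = 413.06 − (289.02) = 124.04 mGal
Complete Bouguer anomaly = 124.04 + 3.56 = 127.60 mGal

127.6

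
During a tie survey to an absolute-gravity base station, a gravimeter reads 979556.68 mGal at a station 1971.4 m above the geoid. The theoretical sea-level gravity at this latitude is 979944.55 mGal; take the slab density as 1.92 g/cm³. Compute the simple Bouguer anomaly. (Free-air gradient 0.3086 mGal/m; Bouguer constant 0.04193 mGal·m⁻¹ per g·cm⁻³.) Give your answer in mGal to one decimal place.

61.8

Free-air correction = 0.3086 × 1971.4 = 608.37 mGal
Free-air anomaly = 979556.68 − 979944.55 + (608.37) = 220.50 mGal
Bouguer slab correction = 0.04193 × 1.92 × 1971.4 = 158.71 mGal
Simple Bouguer anomaly = 220.50 − (158.71) = 61.79 mGal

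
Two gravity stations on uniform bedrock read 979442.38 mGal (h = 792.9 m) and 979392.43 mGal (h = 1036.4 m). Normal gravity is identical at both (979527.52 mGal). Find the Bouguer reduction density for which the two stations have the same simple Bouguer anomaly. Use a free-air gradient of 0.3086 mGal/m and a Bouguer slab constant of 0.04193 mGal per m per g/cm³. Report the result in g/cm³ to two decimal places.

2.47

Δg_obs = 979392.43 − 979442.38 = -49.95 mGal over Δh = 1036.4 − 792.9 = 243.5 m
Equal Bouguer anomalies ⇒ Δg_obs + (0.3086 − 0.04193ρ)·Δh = 0
0.3086 − 0.04193ρ = −Δg_obs/Δh = 0.20513
ρ = (0.3086 − 0.20513) / 0.04193 = 2.47 g/cm³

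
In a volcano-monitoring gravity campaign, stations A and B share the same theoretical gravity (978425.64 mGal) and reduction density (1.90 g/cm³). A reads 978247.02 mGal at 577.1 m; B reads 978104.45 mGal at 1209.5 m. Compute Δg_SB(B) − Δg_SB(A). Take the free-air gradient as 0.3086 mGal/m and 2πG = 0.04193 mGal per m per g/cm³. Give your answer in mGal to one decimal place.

2.2

Δg_SB(A) = 978247.02 − 978425.64 + 0.3086×577.1 − 0.04193×1.90×577.1 = -46.50 mGal
Δg_SB(B) = 978104.45 − 978425.64 + 0.3086×1209.5 − 0.04193×1.90×1209.5 = -44.30 mGal
Difference = -44.30 − (-46.50) = 2.20 mGal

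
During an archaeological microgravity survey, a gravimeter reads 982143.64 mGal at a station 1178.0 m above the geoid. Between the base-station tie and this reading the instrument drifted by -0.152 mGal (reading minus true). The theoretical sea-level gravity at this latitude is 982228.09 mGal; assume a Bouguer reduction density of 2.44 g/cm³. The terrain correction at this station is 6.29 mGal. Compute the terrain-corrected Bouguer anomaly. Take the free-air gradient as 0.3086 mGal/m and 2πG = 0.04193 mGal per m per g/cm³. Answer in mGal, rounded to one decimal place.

Drift-corrected reading = 982143.64 − (-0.152) = 982143.792 mGal
Free-air correction = 0.3086 × 1178.0 = 363.53 mGal
Free-air anomaly = 982143.792 − 982228.09 + (363.53) = 279.232 mGal
Bouguer slab correction = 0.04193 × 2.44 × 1178.0 = 120.52 mGal
Simple Bouguer anomaly = 279.232 − (120.52) = 158.712 mGal
Complete Bouguer anomaly = 158.712 + 6.29 = 165.002 mGal

165.0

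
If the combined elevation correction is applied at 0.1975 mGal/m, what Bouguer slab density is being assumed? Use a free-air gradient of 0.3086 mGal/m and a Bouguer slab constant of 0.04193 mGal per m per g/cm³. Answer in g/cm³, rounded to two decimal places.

0.1975 = 0.3086 − 0.04193 × ρ
ρ = (0.3086 − 0.1975) / 0.04193 = 2.65 g/cm³

2.65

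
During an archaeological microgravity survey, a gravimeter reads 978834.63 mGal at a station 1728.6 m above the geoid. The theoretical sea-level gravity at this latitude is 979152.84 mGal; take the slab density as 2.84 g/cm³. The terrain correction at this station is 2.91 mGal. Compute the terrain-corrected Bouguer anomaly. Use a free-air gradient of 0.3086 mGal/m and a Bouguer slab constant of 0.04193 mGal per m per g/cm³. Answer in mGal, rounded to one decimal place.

Free-air correction = 0.3086 × 1728.6 = 533.45 mGal
Free-air anomaly = 978834.63 − 979152.84 + (533.45) = 215.24 mGal
Bouguer slab correction = 0.04193 × 2.84 × 1728.6 = 205.84 mGal
Simple Bouguer anomaly = 215.24 − (205.84) = 9.40 mGal
Complete Bouguer anomaly = 9.40 + 2.91 = 12.31 mGal

12.3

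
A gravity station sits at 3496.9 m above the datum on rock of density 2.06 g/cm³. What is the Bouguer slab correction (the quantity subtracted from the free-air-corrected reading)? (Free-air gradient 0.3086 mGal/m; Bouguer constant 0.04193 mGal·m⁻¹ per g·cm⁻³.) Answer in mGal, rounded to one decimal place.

Bouguer slab correction = 0.04193 × 2.06 × 3496.9 = 302.0 mGal

302.0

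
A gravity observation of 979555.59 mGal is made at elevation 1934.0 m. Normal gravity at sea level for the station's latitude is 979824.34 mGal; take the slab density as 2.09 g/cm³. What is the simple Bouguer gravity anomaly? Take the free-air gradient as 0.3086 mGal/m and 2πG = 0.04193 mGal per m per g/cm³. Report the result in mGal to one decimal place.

Free-air correction = 0.3086 × 1934.0 = 596.83 mGal
Free-air anomaly = 979555.59 − 979824.34 + (596.83) = 328.08 mGal
Bouguer slab correction = 0.04193 × 2.09 × 1934.0 = 169.48 mGal
Simple Bouguer anomaly = 328.08 − (169.48) = 158.60 mGal

158.6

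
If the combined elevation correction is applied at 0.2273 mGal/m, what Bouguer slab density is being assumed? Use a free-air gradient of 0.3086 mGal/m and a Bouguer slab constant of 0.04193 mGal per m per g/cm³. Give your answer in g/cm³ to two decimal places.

0.2273 = 0.3086 − 0.04193 × ρ
ρ = (0.3086 − 0.2273) / 0.04193 = 1.94 g/cm³

1.94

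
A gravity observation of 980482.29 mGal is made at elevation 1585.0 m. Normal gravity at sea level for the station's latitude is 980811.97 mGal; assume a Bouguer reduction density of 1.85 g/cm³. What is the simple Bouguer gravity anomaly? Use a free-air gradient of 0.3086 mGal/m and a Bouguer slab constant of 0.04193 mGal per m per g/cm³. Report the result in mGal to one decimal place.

Free-air correction = 0.3086 × 1585.0 = 489.13 mGal
Free-air anomaly = 980482.29 − 980811.97 + (489.13) = 159.45 mGal
Bouguer slab correction = 0.04193 × 1.85 × 1585.0 = 122.95 mGal
Simple Bouguer anomaly = 159.45 − (122.95) = 36.50 mGal

36.5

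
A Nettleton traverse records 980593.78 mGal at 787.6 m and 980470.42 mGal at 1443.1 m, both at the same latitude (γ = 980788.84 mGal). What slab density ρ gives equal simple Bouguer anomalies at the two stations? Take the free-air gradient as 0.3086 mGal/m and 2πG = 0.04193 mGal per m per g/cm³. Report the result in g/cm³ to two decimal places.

Δg_obs = 980470.42 − 980593.78 = -123.36 mGal over Δh = 1443.1 − 787.6 = 655.5 m
Equal Bouguer anomalies ⇒ Δg_obs + (0.3086 − 0.04193ρ)·Δh = 0
0.3086 − 0.04193ρ = −Δg_obs/Δh = 0.18819
ρ = (0.3086 − 0.18819) / 0.04193 = 2.87 g/cm³

2.87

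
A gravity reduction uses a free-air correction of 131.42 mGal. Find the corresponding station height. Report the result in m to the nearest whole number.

h = 131.42 / 0.3086 = 425.86 m

426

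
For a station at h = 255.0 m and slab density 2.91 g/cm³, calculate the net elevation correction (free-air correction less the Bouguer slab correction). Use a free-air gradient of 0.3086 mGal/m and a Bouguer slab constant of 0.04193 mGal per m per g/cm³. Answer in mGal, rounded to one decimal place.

Combined gradient = 0.3086 − 0.04193 × 2.91 = 0.1865837 mGal/m
Combined elevation correction = 0.1865837 × 255.0 = 47.6 mGal

47.6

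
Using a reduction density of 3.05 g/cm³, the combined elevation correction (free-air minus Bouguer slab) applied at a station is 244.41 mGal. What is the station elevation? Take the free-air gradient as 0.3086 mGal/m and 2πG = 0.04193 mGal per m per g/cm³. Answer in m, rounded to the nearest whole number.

1352

Combined gradient = 0.3086 − 0.04193 × 3.05 = 0.1807135 mGal/m
h = 244.41 / 0.1807135 = 1352.47 m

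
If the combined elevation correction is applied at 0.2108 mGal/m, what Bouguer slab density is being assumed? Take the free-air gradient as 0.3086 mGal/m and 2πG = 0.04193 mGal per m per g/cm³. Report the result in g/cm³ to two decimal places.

0.2108 = 0.3086 − 0.04193 × ρ
ρ = (0.3086 − 0.2108) / 0.04193 = 2.33 g/cm³

2.33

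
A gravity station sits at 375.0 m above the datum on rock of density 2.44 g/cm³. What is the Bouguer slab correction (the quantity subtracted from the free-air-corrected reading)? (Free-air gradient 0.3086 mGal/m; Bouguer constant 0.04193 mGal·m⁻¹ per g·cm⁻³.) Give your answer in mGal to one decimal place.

38.4

Bouguer slab correction = 0.04193 × 2.44 × 375.0 = 38.4 mGal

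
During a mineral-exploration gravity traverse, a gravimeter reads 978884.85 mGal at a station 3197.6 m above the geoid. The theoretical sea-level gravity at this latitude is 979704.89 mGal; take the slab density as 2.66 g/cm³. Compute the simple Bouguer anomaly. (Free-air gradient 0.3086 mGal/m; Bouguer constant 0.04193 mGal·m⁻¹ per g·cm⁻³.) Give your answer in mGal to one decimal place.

-189.9

Free-air correction = 0.3086 × 3197.6 = 986.78 mGal
Free-air anomaly = 978884.85 − 979704.89 + (986.78) = 166.74 mGal
Bouguer slab correction = 0.04193 × 2.66 × 3197.6 = 356.64 mGal
Simple Bouguer anomaly = 166.74 − (356.64) = -189.90 mGal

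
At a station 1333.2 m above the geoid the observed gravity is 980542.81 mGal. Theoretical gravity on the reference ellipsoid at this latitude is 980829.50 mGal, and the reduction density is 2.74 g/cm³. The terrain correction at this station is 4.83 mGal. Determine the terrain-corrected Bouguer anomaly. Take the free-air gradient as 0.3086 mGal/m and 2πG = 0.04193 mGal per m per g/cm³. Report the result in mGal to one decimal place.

Free-air correction = 0.3086 × 1333.2 = 411.43 mGal
Free-air anomaly = 980542.81 − 980829.50 + (411.43) = 124.74 mGal
Bouguer slab correction = 0.04193 × 2.74 × 1333.2 = 153.17 mGal
Simple Bouguer anomaly = 124.74 − (153.17) = -28.43 mGal
Complete Bouguer anomaly = -28.43 + 4.83 = -23.60 mGal

-23.6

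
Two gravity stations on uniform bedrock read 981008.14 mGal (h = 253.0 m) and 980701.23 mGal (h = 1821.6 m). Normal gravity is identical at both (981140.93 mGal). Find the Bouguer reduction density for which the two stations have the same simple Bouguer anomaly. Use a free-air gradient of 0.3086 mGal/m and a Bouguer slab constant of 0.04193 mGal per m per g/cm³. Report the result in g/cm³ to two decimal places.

2.69

Δg_obs = 980701.23 − 981008.14 = -306.91 mGal over Δh = 1821.6 − 253.0 = 1568.6 m
Equal Bouguer anomalies ⇒ Δg_obs + (0.3086 − 0.04193ρ)·Δh = 0
0.3086 − 0.04193ρ = −Δg_obs/Δh = 0.19566
ρ = (0.3086 − 0.19566) / 0.04193 = 2.69 g/cm³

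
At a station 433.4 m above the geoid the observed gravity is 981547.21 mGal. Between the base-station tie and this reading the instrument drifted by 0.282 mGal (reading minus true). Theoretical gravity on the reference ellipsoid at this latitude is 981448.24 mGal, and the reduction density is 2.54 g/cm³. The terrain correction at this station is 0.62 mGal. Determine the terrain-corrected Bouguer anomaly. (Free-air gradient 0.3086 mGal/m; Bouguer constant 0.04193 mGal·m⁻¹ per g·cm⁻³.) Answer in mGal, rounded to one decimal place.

186.9

Drift-corrected reading = 981547.21 − (0.282) = 981546.928 mGal
Free-air correction = 0.3086 × 433.4 = 133.75 mGal
Free-air anomaly = 981546.928 − 981448.24 + (133.75) = 232.438 mGal
Bouguer slab correction = 0.04193 × 2.54 × 433.4 = 46.16 mGal
Simple Bouguer anomaly = 232.438 − (46.16) = 186.278 mGal
Complete Bouguer anomaly = 186.278 + 0.62 = 186.898 mGal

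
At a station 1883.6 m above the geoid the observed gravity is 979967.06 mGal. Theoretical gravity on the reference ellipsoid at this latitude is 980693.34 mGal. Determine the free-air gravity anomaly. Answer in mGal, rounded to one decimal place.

Free-air correction = 0.3086 × 1883.6 = 581.28 mGal
Free-air anomaly = 979967.06 − 980693.34 + (581.28) = -145.00 mGal

-145.0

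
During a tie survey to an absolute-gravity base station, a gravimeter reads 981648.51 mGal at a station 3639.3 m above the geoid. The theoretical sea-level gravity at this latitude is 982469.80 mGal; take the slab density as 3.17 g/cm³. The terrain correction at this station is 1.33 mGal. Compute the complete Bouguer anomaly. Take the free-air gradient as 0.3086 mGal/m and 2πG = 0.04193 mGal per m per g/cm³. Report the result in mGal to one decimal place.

Free-air correction = 0.3086 × 3639.3 = 1123.09 mGal
Free-air anomaly = 981648.51 − 982469.80 + (1123.09) = 301.80 mGal
Bouguer slab correction = 0.04193 × 3.17 × 3639.3 = 483.73 mGal
Simple Bouguer anomaly = 301.80 − (483.73) = -181.93 mGal
Complete Bouguer anomaly = -181.93 + 1.33 = -180.60 mGal

-180.6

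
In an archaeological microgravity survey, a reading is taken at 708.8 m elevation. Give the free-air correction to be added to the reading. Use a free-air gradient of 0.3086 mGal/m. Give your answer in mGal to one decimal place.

218.7

Free-air correction = 0.3086 × 708.8 = 218.7 mGal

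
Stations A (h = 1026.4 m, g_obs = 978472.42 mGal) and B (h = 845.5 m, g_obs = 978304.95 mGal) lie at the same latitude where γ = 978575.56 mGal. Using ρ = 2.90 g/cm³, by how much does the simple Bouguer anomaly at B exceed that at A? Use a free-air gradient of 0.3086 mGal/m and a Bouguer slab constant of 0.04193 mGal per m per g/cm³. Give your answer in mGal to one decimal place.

-201.3

Δg_SB(A) = 978472.42 − 978575.56 + 0.3086×1026.4 − 0.04193×2.90×1026.4 = 88.80 mGal
Δg_SB(B) = 978304.95 − 978575.56 + 0.3086×845.5 − 0.04193×2.90×845.5 = -112.50 mGal
Difference = -112.50 − (88.80) = -201.30 mGal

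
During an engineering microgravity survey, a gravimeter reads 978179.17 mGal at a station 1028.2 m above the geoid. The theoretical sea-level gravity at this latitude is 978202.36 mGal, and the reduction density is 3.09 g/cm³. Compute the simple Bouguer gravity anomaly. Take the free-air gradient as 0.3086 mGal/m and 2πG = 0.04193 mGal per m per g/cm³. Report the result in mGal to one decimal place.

160.9

Free-air correction = 0.3086 × 1028.2 = 317.30 mGal
Free-air anomaly = 978179.17 − 978202.36 + (317.30) = 294.11 mGal
Bouguer slab correction = 0.04193 × 3.09 × 1028.2 = 133.22 mGal
Simple Bouguer anomaly = 294.11 − (133.22) = 160.89 mGal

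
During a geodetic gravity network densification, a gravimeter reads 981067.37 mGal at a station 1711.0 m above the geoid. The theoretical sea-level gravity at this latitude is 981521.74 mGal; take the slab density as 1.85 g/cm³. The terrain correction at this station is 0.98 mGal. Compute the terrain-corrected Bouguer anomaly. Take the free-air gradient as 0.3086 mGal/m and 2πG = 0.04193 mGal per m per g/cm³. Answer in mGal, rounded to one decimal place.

-58.1

Free-air correction = 0.3086 × 1711.0 = 528.01 mGal
Free-air anomaly = 981067.37 − 981521.74 + (528.01) = 73.64 mGal
Bouguer slab correction = 0.04193 × 1.85 × 1711.0 = 132.72 mGal
Simple Bouguer anomaly = 73.64 − (132.72) = -59.08 mGal
Complete Bouguer anomaly = -59.08 + 0.98 = -58.10 mGal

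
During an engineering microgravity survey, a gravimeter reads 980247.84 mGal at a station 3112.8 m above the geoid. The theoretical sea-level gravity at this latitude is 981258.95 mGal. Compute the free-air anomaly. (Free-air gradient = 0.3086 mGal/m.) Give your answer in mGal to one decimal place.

Free-air correction = 0.3086 × 3112.8 = 960.61 mGal
Free-air anomaly = 980247.84 − 981258.95 + (960.61) = -50.50 mGal

-50.5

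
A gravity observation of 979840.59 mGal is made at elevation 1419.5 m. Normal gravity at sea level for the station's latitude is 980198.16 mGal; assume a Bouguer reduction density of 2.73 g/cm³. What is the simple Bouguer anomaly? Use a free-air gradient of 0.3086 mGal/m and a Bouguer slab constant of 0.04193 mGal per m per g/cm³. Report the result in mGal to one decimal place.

Free-air correction = 0.3086 × 1419.5 = 438.06 mGal
Free-air anomaly = 979840.59 − 980198.16 + (438.06) = 80.49 mGal
Bouguer slab correction = 0.04193 × 2.73 × 1419.5 = 162.49 mGal
Simple Bouguer anomaly = 80.49 − (162.49) = -82.00 mGal

-82.0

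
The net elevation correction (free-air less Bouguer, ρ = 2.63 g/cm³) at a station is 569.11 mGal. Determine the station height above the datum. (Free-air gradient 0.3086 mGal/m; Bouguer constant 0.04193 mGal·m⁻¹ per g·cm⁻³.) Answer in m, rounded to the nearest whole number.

Combined gradient = 0.3086 − 0.04193 × 2.63 = 0.1983241 mGal/m
h = 569.11 / 0.1983241 = 2869.60 m

2870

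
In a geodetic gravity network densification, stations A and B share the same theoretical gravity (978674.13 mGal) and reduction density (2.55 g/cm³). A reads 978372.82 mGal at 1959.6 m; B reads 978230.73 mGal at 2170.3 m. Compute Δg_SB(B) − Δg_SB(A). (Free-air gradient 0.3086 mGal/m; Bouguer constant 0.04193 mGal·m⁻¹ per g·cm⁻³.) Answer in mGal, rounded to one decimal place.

Δg_SB(A) = 978372.82 − 978674.13 + 0.3086×1959.6 − 0.04193×2.55×1959.6 = 93.90 mGal
Δg_SB(B) = 978230.73 − 978674.13 + 0.3086×2170.3 − 0.04193×2.55×2170.3 = -5.70 mGal
Difference = -5.70 − (93.90) = -99.60 mGal

-99.6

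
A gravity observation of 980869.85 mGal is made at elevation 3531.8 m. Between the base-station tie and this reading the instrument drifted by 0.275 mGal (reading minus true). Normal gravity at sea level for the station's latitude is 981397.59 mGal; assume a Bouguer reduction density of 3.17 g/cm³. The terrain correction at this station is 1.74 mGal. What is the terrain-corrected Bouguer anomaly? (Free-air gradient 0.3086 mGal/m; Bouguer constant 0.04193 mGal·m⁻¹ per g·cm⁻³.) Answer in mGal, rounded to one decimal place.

94.2

Drift-corrected reading = 980869.85 − (0.275) = 980869.575 mGal
Free-air correction = 0.3086 × 3531.8 = 1089.91 mGal
Free-air anomaly = 980869.575 − 981397.59 + (1089.91) = 561.895 mGal
Bouguer slab correction = 0.04193 × 3.17 × 3531.8 = 469.44 mGal
Simple Bouguer anomaly = 561.895 − (469.44) = 92.455 mGal
Complete Bouguer anomaly = 92.455 + 1.74 = 94.195 mGal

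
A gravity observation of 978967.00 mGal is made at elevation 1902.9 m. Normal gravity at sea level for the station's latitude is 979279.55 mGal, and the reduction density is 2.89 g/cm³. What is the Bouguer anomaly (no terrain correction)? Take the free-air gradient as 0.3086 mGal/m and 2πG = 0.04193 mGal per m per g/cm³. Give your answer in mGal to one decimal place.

44.1

Free-air correction = 0.3086 × 1902.9 = 587.23 mGal
Free-air anomaly = 978967.00 − 979279.55 + (587.23) = 274.68 mGal
Bouguer slab correction = 0.04193 × 2.89 × 1902.9 = 230.59 mGal
Simple Bouguer anomaly = 274.68 − (230.59) = 44.09 mGal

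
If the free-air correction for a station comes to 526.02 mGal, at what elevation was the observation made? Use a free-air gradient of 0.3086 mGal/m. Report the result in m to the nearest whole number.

h = 526.02 / 0.3086 = 1704.54 m

1705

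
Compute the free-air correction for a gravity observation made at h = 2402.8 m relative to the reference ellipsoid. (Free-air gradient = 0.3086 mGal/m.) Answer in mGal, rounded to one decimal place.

Free-air correction = 0.3086 × 2402.8 = 741.5 mGal

741.5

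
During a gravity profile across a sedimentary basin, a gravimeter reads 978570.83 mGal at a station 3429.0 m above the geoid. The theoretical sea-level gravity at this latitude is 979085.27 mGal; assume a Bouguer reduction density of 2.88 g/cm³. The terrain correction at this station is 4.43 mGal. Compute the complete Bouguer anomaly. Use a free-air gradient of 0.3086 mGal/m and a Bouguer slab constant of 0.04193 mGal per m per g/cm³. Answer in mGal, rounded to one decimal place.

134.1

Free-air correction = 0.3086 × 3429.0 = 1058.19 mGal
Free-air anomaly = 978570.83 − 979085.27 + (1058.19) = 543.75 mGal
Bouguer slab correction = 0.04193 × 2.88 × 3429.0 = 414.08 mGal
Simple Bouguer anomaly = 543.75 − (414.08) = 129.67 mGal
Complete Bouguer anomaly = 129.67 + 4.43 = 134.10 mGal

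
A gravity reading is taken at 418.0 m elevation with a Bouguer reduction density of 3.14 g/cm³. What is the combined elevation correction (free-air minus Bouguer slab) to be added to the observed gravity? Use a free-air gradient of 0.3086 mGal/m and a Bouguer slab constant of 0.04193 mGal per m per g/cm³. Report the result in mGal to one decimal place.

Combined gradient = 0.3086 − 0.04193 × 3.14 = 0.1769398 mGal/m
Combined elevation correction = 0.1769398 × 418.0 = 74.0 mGal

74.0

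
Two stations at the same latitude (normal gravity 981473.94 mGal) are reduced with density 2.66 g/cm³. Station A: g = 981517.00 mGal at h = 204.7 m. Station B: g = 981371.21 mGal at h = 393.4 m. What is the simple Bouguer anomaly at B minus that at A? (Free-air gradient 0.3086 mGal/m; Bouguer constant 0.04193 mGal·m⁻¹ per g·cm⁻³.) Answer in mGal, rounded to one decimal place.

Δg_SB(A) = 981517.00 − 981473.94 + 0.3086×204.7 − 0.04193×2.66×204.7 = 83.40 mGal
Δg_SB(B) = 981371.21 − 981473.94 + 0.3086×393.4 − 0.04193×2.66×393.4 = -25.20 mGal
Difference = -25.20 − (83.40) = -108.60 mGal

-108.6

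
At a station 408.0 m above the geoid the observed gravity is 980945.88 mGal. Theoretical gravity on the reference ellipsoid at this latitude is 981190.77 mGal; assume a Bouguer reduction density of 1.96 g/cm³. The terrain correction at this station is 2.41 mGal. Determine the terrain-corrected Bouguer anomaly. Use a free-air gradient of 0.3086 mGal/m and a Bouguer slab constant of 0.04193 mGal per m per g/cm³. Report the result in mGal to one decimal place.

-150.1

Free-air correction = 0.3086 × 408.0 = 125.91 mGal
Free-air anomaly = 980945.88 − 981190.77 + (125.91) = -118.98 mGal
Bouguer slab correction = 0.04193 × 1.96 × 408.0 = 33.53 mGal
Simple Bouguer anomaly = -118.98 − (33.53) = -152.51 mGal
Complete Bouguer anomaly = -152.51 + 2.41 = -150.10 mGal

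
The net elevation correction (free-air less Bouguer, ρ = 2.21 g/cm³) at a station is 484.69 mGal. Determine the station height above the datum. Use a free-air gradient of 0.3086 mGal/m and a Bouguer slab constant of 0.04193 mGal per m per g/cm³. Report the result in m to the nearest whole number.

2245

Combined gradient = 0.3086 − 0.04193 × 2.21 = 0.2159347 mGal/m
h = 484.69 / 0.2159347 = 2244.61 m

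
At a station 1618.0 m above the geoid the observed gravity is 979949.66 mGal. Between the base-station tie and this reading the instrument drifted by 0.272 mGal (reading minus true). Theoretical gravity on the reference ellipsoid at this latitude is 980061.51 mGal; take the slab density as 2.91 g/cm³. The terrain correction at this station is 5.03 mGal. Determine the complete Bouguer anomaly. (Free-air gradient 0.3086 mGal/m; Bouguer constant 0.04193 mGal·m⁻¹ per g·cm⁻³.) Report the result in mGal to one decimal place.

194.8

Drift-corrected reading = 979949.66 − (0.272) = 979949.388 mGal
Free-air correction = 0.3086 × 1618.0 = 499.31 mGal
Free-air anomaly = 979949.388 − 980061.51 + (499.31) = 387.188 mGal
Bouguer slab correction = 0.04193 × 2.91 × 1618.0 = 197.42 mGal
Simple Bouguer anomaly = 387.188 − (197.42) = 189.768 mGal
Complete Bouguer anomaly = 189.768 + 5.03 = 194.798 mGal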